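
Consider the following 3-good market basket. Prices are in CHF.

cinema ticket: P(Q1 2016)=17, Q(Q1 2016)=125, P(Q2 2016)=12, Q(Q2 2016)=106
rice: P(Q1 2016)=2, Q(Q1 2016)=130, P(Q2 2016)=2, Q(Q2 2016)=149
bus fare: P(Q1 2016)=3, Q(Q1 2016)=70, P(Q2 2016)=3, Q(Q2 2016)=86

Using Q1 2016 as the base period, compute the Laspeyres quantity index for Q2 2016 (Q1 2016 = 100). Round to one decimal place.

90.9

Laspeyres quantity index uses base-period prices as weights.
ΣP(Q1 2016)·Q(Q2 2016) = 17×106 + 2×149 + 3×86 = 1802 + 298 + 258 = 2358
ΣP(Q1 2016)·Q(Q1 2016) = 17×125 + 2×130 + 3×70 = 2125 + 260 + 210 = 2595
Index = 2358 / 2595 × 100 = 90.8671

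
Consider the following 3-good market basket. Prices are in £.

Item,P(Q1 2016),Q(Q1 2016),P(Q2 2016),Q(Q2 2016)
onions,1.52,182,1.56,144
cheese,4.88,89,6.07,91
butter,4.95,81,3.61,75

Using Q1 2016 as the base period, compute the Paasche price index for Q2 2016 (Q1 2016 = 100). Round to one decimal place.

101.3

Paasche price index uses current-period quantities as weights.
ΣP(Q2 2016)·Q(Q2 2016) = 1.56×144 + 6.07×91 + 3.61×75 = 224.64 + 552.37 + 270.75 = 1047.76
ΣP(Q1 2016)·Q(Q2 2016) = 1.52×144 + 4.88×91 + 4.95×75 = 218.88 + 444.08 + 371.25 = 1034.21
Index = 1047.76 / 1034.21 × 100 = 101.3102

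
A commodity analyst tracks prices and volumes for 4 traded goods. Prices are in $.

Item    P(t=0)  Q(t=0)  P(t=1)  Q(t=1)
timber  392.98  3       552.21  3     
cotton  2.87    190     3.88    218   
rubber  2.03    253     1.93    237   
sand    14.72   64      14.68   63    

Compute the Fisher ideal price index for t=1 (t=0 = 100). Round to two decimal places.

120.54

Laspeyres component (base-period weights):
ΣP(t=1)Q(t=0) = 552.21×3 + 3.88×190 + 1.93×253 + 14.68×64 = 1656.63 + 737.2 + 488.29 + 939.52 = 3821.64
ΣP(t=0)Q(t=0) = 392.98×3 + 2.87×190 + 2.03×253 + 14.72×64 = 1178.94 + 545.3 + 513.59 + 942.08 = 3179.91
L = 3821.64 / 3179.91 × 100 = 120.1808
Paasche component (current-period weights):
ΣP(t=1)Q(t=1) = 552.21×3 + 3.88×218 + 1.93×237 + 14.68×63 = 1656.63 + 845.84 + 457.41 + 924.84 = 3884.72
ΣP(t=0)Q(t=1) = 392.98×3 + 2.87×218 + 2.03×237 + 14.72×63 = 1178.94 + 625.66 + 481.11 + 927.36 = 3213.07
P = 3884.72 / 3213.07 × 100 = 120.9037
Fisher = √(L × P) = √(120.1808 × 120.9037) = 120.5417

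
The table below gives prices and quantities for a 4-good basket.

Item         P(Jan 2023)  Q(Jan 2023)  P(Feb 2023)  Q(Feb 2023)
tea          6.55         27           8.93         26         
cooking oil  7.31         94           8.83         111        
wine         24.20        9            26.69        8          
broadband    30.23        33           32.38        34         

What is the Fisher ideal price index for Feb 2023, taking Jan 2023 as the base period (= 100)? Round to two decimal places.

Laspeyres component (base-period weights):
ΣP(Feb 2023)Q(Jan 2023) = 8.93×27 + 8.83×94 + 26.69×9 + 32.38×33 = 241.11 + 830.02 + 240.21 + 1068.54 = 2379.88
ΣP(Jan 2023)Q(Jan 2023) = 6.55×27 + 7.31×94 + 24.20×9 + 30.23×33 = 176.85 + 687.14 + 217.8 + 997.59 = 2079.38
L = 2379.88 / 2079.38 × 100 = 114.4514
Paasche component (current-period weights):
ΣP(Feb 2023)Q(Feb 2023) = 8.93×26 + 8.83×111 + 26.69×8 + 32.38×34 = 232.18 + 980.13 + 213.52 + 1100.92 = 2526.75
ΣP(Jan 2023)Q(Feb 2023) = 6.55×26 + 7.31×111 + 24.20×8 + 30.23×34 = 170.3 + 811.41 + 193.6 + 1027.82 = 2203.13
P = 2526.75 / 2203.13 × 100 = 114.6891
Fisher = √(L × P) = √(114.4514 × 114.6891) = 114.5702

114.57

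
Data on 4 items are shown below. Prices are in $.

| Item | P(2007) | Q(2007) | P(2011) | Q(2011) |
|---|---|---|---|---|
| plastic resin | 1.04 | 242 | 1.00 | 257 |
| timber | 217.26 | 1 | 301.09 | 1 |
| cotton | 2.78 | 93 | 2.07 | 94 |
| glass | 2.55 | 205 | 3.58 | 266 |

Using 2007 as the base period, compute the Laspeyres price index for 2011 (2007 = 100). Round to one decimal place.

Laspeyres price index uses base-period quantities as weights.
ΣP(2011)·Q(2007) = 1.00×242 + 301.09×1 + 2.07×93 + 3.58×205 = 242 + 301.09 + 192.51 + 733.9 = 1469.5
ΣP(2007)·Q(2007) = 1.04×242 + 217.26×1 + 2.78×93 + 2.55×205 = 251.68 + 217.26 + 258.54 + 522.75 = 1250.23
Index = 1469.5 / 1250.23 × 100 = 117.5384

117.5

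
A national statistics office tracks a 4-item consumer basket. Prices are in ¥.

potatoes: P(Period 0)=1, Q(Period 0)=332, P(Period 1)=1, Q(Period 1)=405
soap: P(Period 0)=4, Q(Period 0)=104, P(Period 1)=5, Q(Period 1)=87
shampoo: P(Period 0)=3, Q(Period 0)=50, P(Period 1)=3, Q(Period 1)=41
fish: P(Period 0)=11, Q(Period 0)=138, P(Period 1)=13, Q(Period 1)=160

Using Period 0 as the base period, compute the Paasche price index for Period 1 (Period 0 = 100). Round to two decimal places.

115.44

Paasche price index uses current-period quantities as weights.
ΣP(Period 1)·Q(Period 1) = 1×405 + 5×87 + 3×41 + 13×160 = 405 + 435 + 123 + 2080 = 3043
ΣP(Period 0)·Q(Period 1) = 1×405 + 4×87 + 3×41 + 11×160 = 405 + 348 + 123 + 1760 = 2636
Index = 3043 / 2636 × 100 = 115.4401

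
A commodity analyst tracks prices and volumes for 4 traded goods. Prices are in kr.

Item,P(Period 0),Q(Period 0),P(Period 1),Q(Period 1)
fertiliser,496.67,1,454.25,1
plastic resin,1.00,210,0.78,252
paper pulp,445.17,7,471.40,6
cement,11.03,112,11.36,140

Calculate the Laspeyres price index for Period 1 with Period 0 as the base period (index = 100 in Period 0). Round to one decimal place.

Laspeyres price index uses base-period quantities as weights.
ΣP(Period 1)·Q(Period 0) = 454.25×1 + 0.78×210 + 471.40×7 + 11.36×112 = 454.25 + 163.8 + 3299.8 + 1272.32 = 5190.17
ΣP(Period 0)·Q(Period 0) = 496.67×1 + 1.00×210 + 445.17×7 + 11.03×112 = 496.67 + 210 + 3116.19 + 1235.36 = 5058.22
Index = 5190.17 / 5058.22 × 100 = 102.6086

102.6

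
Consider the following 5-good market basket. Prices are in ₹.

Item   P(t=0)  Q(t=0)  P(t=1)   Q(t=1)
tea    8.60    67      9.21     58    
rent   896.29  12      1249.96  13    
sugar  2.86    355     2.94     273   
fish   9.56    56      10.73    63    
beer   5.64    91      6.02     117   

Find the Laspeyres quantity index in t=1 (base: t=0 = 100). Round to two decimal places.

105.96

Laspeyres quantity index uses base-period prices as weights.
ΣP(t=0)·Q(t=1) = 8.60×58 + 896.29×13 + 2.86×273 + 9.56×63 + 5.64×117 = 498.8 + 11651.77 + 780.78 + 602.28 + 659.88 = 14193.51
ΣP(t=0)·Q(t=0) = 8.60×67 + 896.29×12 + 2.86×355 + 9.56×56 + 5.64×91 = 576.2 + 10755.48 + 1015.3 + 535.36 + 513.24 = 13395.58
Index = 14193.51 / 13395.58 × 100 = 105.9567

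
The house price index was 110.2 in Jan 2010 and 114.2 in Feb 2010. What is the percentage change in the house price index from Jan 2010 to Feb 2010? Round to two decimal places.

3.63%

Change = (114.2 − 110.2) / 110.2 × 100
       = 4.0 / 110.2 × 100 = 3.6298%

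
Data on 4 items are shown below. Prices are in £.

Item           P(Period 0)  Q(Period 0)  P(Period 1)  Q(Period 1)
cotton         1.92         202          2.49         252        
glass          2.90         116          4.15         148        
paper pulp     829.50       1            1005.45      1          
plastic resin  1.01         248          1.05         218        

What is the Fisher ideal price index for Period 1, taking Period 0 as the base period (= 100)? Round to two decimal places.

125.43

Laspeyres component (base-period weights):
ΣP(Period 1)Q(Period 0) = 2.49×202 + 4.15×116 + 1005.45×1 + 1.05×248 = 502.98 + 481.4 + 1005.45 + 260.4 = 2250.23
ΣP(Period 0)Q(Period 0) = 1.92×202 + 2.90×116 + 829.50×1 + 1.01×248 = 387.84 + 336.4 + 829.5 + 250.48 = 1804.22
L = 2250.23 / 1804.22 × 100 = 124.7204
Paasche component (current-period weights):
ΣP(Period 1)Q(Period 1) = 2.49×252 + 4.15×148 + 1005.45×1 + 1.05×218 = 627.48 + 614.2 + 1005.45 + 228.9 = 2476.03
ΣP(Period 0)Q(Period 1) = 1.92×252 + 2.90×148 + 829.50×1 + 1.01×218 = 483.84 + 429.2 + 829.5 + 220.18 = 1962.72
P = 2476.03 / 1962.72 × 100 = 126.1530
Fisher = √(L × P) = √(124.7204 × 126.1530) = 125.4346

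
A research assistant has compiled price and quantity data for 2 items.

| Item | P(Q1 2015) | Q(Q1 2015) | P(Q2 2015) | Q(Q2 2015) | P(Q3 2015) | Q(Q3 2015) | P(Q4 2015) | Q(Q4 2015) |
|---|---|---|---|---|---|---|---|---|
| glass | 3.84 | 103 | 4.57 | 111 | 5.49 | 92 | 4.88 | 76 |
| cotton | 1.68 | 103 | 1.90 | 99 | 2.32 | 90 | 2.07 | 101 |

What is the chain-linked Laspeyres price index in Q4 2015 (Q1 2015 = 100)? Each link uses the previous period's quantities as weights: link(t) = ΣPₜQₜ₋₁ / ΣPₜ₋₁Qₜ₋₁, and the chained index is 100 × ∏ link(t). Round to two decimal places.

125.86

Link Q1 2015→Q2 2015:
ΣP(Q2 2015)Q(Q1 2015) = 4.57×103 + 1.90×103 = 470.71 + 195.7 = 666.41
ΣP(Q1 2015)Q(Q1 2015) = 3.84×103 + 1.68×103 = 395.52 + 173.04 = 568.56
link = 666.41/568.56 = 1.172101
Link Q2 2015→Q3 2015:
ΣP(Q3 2015)Q(Q2 2015) = 5.49×111 + 2.32×99 = 609.39 + 229.68 = 839.07
ΣP(Q2 2015)Q(Q2 2015) = 4.57×111 + 1.90×99 = 507.27 + 188.1 = 695.37
link = 839.07/695.37 = 1.206653
Link Q3 2015→Q4 2015:
ΣP(Q4 2015)Q(Q3 2015) = 4.88×92 + 2.07×90 = 448.96 + 186.3 = 635.26
ΣP(Q3 2015)Q(Q3 2015) = 5.49×92 + 2.32×90 = 505.08 + 208.8 = 713.88
link = 635.26/713.88 = 0.889869
Chained index = 100 × 1.172101 × 1.206653 × 0.889869 = 125.8559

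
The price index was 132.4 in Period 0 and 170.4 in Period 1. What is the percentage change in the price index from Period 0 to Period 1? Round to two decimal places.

28.70%

Change = (170.4 − 132.4) / 132.4 × 100
       = 38.0 / 132.4 × 100 = 28.7009%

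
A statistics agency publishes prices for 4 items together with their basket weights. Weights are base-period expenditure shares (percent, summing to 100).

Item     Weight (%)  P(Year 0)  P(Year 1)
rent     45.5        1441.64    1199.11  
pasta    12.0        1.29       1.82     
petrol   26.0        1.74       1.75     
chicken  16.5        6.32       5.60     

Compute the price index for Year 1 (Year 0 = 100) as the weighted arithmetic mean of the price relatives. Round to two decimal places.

rent: 45.5 × (1199.11/1441.64) = 45.5 × 0.831768 = 37.8454
pasta: 12.0 × (1.82/1.29) = 12.0 × 1.410853 = 16.9302
petrol: 26.0 × (1.75/1.74) = 26.0 × 1.005747 = 26.1494
chicken: 16.5 × (5.60/6.32) = 16.5 × 0.886076 = 14.6203
Index = Σ wᵢ·(p₁ᵢ/p₀ᵢ) = 37.8454 + 16.9302 + 26.1494 + 14.6203 = 95.5454

95.55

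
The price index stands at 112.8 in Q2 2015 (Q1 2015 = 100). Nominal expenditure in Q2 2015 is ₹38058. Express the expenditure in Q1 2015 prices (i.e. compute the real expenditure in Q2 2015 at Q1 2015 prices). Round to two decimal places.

Real = Nominal ÷ (Index/100) = 38058 ÷ (112.8/100)
     = 38058 ÷ 1.128 = 33739.3617

33739.36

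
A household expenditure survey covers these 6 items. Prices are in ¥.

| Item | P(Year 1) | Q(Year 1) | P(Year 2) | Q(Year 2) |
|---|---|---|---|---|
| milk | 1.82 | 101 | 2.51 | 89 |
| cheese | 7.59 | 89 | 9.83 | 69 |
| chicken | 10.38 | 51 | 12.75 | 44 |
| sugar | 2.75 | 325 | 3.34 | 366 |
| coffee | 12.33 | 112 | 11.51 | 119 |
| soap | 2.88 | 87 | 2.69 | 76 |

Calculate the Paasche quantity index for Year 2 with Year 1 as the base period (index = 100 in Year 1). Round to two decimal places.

Paasche quantity index uses current-period prices as weights.
ΣP(Year 2)·Q(Year 2) = 2.51×89 + 9.83×69 + 12.75×44 + 3.34×366 + 11.51×119 + 2.69×76 = 223.39 + 678.27 + 561 + 1222.44 + 1369.69 + 204.44 = 4259.23
ΣP(Year 2)·Q(Year 1) = 2.51×101 + 9.83×89 + 12.75×51 + 3.34×325 + 11.51×112 + 2.69×87 = 253.51 + 874.87 + 650.25 + 1085.5 + 1289.12 + 234.03 = 4387.28
Index = 4259.23 / 4387.28 × 100 = 97.0813

97.08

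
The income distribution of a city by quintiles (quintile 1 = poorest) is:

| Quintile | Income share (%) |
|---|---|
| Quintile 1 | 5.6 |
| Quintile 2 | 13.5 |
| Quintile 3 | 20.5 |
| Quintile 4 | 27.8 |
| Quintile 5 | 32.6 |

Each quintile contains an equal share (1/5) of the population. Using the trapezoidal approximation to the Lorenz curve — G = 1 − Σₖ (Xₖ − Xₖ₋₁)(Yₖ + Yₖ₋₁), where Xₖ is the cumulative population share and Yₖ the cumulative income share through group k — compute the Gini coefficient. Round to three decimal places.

0.273

Cumulative income shares Yₖ: 0.0560, 0.1910, 0.3960, 0.6740, 1.0000
Σ (Xₖ−Xₖ₋₁)(Yₖ+Yₖ₋₁) = (1/5)(0.0560+0.0000) + (1/5)(0.1910+0.0560) + (1/5)(0.3960+0.1910) + (1/5)(0.6740+0.3960) + (1/5)(1.0000+0.6740)
  = 0.0112 + 0.0494 + 0.1174 + 0.2140 + 0.3348 = 0.7268
G = 1 − 0.7268 = 0.2732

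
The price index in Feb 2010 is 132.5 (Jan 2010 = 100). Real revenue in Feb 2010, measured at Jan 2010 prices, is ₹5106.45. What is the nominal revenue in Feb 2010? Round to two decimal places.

6766.05

Nominal = Real × (Index/100) = 5106.45 × (132.5/100)
        = 5106.45 × 1.325 = 6766.0462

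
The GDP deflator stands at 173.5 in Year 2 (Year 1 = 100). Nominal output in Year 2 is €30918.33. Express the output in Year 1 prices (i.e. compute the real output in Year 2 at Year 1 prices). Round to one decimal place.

Real = Nominal ÷ (Index/100) = 30918.33 ÷ (173.5/100)
     = 30918.33 ÷ 1.735 = 17820.3631

17820.4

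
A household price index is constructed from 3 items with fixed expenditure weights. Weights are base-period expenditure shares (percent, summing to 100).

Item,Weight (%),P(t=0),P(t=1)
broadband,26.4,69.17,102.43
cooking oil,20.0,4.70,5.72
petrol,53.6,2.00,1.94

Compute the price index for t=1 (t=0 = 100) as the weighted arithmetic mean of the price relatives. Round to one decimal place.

115.4

broadband: 26.4 × (102.43/69.17) = 26.4 × 1.480844 = 39.0943
cooking oil: 20.0 × (5.72/4.70) = 20.0 × 1.217021 = 24.3404
petrol: 53.6 × (1.94/2.00) = 53.6 × 0.970000 = 51.9920
Index = Σ wᵢ·(p₁ᵢ/p₀ᵢ) = 39.0943 + 24.3404 + 51.9920 = 115.4267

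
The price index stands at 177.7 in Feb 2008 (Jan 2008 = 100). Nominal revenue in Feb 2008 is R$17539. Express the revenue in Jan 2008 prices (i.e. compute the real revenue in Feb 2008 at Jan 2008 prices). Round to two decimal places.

9870.01

Real = Nominal ÷ (Index/100) = 17539 ÷ (177.7/100)
     = 17539 ÷ 1.777 = 9870.0056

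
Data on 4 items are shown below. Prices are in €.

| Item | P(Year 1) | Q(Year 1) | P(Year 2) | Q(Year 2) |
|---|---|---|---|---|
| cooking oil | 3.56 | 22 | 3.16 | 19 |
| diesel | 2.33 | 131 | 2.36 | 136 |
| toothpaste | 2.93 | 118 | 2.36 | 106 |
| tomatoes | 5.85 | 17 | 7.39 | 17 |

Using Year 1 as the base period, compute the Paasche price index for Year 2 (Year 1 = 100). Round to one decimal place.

Paasche price index uses current-period quantities as weights.
ΣP(Year 2)·Q(Year 2) = 3.16×19 + 2.36×136 + 2.36×106 + 7.39×17 = 60.04 + 320.96 + 250.16 + 125.63 = 756.79
ΣP(Year 1)·Q(Year 2) = 3.56×19 + 2.33×136 + 2.93×106 + 5.85×17 = 67.64 + 316.88 + 310.58 + 99.45 = 794.55
Index = 756.79 / 794.55 × 100 = 95.2476

95.2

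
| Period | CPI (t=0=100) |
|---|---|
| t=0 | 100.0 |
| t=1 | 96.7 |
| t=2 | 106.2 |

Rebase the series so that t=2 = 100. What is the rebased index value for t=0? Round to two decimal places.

94.16

Rebased(t=0) = 100.0 / 106.2 × 100 = 94.1620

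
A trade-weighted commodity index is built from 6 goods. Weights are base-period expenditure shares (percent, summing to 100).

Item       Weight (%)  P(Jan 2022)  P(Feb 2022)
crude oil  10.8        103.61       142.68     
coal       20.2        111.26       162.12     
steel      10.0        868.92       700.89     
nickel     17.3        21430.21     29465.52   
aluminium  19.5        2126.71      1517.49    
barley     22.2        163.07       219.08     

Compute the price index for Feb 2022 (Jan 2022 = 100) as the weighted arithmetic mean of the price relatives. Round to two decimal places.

crude oil: 10.8 × (142.68/103.61) = 10.8 × 1.377087 = 14.8725
coal: 20.2 × (162.12/111.26) = 20.2 × 1.457127 = 29.4340
steel: 10.0 × (700.89/868.92) = 10.0 × 0.806622 = 8.0662
nickel: 17.3 × (29465.52/21430.21) = 17.3 × 1.374952 = 23.7867
aluminium: 19.5 × (1517.49/2126.71) = 19.5 × 0.713539 = 13.9140
barley: 22.2 × (219.08/163.07) = 22.2 × 1.343472 = 29.8251
Index = Σ wᵢ·(p₁ᵢ/p₀ᵢ) = 14.8725 + 29.4340 + 8.0662 + 23.7867 + 13.9140 + 29.8251 = 119.8985

119.90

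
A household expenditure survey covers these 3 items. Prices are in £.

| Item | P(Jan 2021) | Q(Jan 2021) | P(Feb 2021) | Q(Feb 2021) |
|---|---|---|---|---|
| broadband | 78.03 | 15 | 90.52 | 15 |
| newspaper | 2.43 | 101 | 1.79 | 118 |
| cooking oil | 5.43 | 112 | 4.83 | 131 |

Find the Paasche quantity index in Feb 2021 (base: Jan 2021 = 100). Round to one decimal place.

Paasche quantity index uses current-period prices as weights.
ΣP(Feb 2021)·Q(Feb 2021) = 90.52×15 + 1.79×118 + 4.83×131 = 1357.8 + 211.22 + 632.73 = 2201.75
ΣP(Feb 2021)·Q(Jan 2021) = 90.52×15 + 1.79×101 + 4.83×112 = 1357.8 + 180.79 + 540.96 = 2079.55
Index = 2201.75 / 2079.55 × 100 = 105.8763

105.9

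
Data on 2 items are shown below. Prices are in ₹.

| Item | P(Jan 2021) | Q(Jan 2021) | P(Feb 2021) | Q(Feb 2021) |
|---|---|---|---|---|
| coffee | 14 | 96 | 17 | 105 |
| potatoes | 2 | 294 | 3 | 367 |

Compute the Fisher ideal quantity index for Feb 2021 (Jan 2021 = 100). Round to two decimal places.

Laspeyres component (base-period weights):
ΣP(Jan 2021)Q(Feb 2021) = 14×105 + 2×367 = 1470 + 734 = 2204
ΣP(Jan 2021)Q(Jan 2021) = 14×96 + 2×294 = 1344 + 588 = 1932
L = 2204 / 1932 × 100 = 114.0787
Paasche component (current-period weights):
ΣP(Feb 2021)Q(Feb 2021) = 17×105 + 3×367 = 1785 + 1101 = 2886
ΣP(Feb 2021)Q(Jan 2021) = 17×96 + 3×294 = 1632 + 882 = 2514
P = 2886 / 2514 × 100 = 114.7971
Fisher = √(L × P) = √(114.0787 × 114.7971) = 114.4373

114.44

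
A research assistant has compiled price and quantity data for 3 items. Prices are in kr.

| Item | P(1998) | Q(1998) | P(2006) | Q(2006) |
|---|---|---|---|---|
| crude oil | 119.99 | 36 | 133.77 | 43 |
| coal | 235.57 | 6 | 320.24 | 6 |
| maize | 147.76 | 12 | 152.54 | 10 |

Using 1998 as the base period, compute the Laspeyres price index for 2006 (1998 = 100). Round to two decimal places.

114.14

Laspeyres price index uses base-period quantities as weights.
ΣP(2006)·Q(1998) = 133.77×36 + 320.24×6 + 152.54×12 = 4815.72 + 1921.44 + 1830.48 = 8567.64
ΣP(1998)·Q(1998) = 119.99×36 + 235.57×6 + 147.76×12 = 4319.64 + 1413.42 + 1773.12 = 7506.18
Index = 8567.64 / 7506.18 × 100 = 114.1411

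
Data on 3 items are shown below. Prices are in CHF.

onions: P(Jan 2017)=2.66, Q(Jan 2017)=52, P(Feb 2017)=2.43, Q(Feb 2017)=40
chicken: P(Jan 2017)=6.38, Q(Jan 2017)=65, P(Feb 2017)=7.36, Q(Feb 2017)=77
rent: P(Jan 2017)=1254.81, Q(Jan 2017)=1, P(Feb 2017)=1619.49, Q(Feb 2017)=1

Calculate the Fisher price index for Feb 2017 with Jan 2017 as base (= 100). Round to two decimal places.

Laspeyres component (base-period weights):
ΣP(Feb 2017)Q(Jan 2017) = 2.43×52 + 7.36×65 + 1619.49×1 = 126.36 + 478.4 + 1619.49 = 2224.25
ΣP(Jan 2017)Q(Jan 2017) = 2.66×52 + 6.38×65 + 1254.81×1 = 138.32 + 414.7 + 1254.81 = 1807.83
L = 2224.25 / 1807.83 × 100 = 123.0342
Paasche component (current-period weights):
ΣP(Feb 2017)Q(Feb 2017) = 2.43×40 + 7.36×77 + 1619.49×1 = 97.2 + 566.72 + 1619.49 = 2283.41
ΣP(Jan 2017)Q(Feb 2017) = 2.66×40 + 6.38×77 + 1254.81×1 = 106.4 + 491.26 + 1254.81 = 1852.47
P = 2283.41 / 1852.47 × 100 = 123.2630
Fisher = √(L × P) = √(123.0342 × 123.2630) = 123.1486

123.15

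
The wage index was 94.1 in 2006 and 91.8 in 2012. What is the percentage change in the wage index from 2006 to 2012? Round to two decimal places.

Change = (91.8 − 94.1) / 94.1 × 100
       = -2.3 / 94.1 × 100 = -2.4442%

-2.44%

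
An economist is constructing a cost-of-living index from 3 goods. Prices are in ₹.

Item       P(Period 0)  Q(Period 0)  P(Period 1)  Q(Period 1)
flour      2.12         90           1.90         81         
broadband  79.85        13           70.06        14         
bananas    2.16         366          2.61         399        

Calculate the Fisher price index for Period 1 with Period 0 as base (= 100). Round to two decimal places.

101.01

Laspeyres component (base-period weights):
ΣP(Period 1)Q(Period 0) = 1.90×90 + 70.06×13 + 2.61×366 = 171 + 910.78 + 955.26 = 2037.04
ΣP(Period 0)Q(Period 0) = 2.12×90 + 79.85×13 + 2.16×366 = 190.8 + 1038.05 + 790.56 = 2019.41
L = 2037.04 / 2019.41 × 100 = 100.8730
Paasche component (current-period weights):
ΣP(Period 1)Q(Period 1) = 1.90×81 + 70.06×14 + 2.61×399 = 153.9 + 980.84 + 1041.39 = 2176.13
ΣP(Period 0)Q(Period 1) = 2.12×81 + 79.85×14 + 2.16×399 = 171.72 + 1117.9 + 861.84 = 2151.46
P = 2176.13 / 2151.46 × 100 = 101.1467
Fisher = √(L × P) = √(100.8730 × 101.1467) = 101.0098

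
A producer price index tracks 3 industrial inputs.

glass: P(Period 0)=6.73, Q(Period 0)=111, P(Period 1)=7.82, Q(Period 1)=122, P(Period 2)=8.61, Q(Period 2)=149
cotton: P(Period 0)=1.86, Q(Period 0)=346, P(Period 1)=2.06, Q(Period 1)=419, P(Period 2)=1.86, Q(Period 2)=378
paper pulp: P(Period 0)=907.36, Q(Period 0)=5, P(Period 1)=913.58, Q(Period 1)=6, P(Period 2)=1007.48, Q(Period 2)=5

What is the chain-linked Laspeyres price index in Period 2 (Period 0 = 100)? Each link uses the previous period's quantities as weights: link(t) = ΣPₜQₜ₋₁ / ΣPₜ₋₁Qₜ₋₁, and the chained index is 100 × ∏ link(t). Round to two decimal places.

111.92

Link Period 0→Period 1:
ΣP(Period 1)Q(Period 0) = 7.82×111 + 2.06×346 + 913.58×5 = 868.02 + 712.76 + 4567.9 = 6148.68
ΣP(Period 0)Q(Period 0) = 6.73×111 + 1.86×346 + 907.36×5 = 747.03 + 643.56 + 4536.8 = 5927.39
link = 6148.68/5927.39 = 1.037333
Link Period 1→Period 2:
ΣP(Period 2)Q(Period 1) = 8.61×122 + 1.86×419 + 1007.48×6 = 1050.42 + 779.34 + 6044.88 = 7874.64
ΣP(Period 1)Q(Period 1) = 7.82×122 + 2.06×419 + 913.58×6 = 954.04 + 863.14 + 5481.48 = 7298.66
link = 7874.64/7298.66 = 1.078916
Chained index = 100 × 1.037333 × 1.078916 = 111.9196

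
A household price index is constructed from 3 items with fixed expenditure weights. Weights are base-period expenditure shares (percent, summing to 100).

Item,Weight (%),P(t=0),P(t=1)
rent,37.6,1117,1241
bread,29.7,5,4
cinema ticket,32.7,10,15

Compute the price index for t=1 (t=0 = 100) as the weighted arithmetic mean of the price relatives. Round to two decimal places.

rent: 37.6 × (1241/1117) = 37.6 × 1.111012 = 41.7740
bread: 29.7 × (4/5) = 29.7 × 0.800000 = 23.7600
cinema ticket: 32.7 × (15/10) = 32.7 × 1.500000 = 49.0500
Index = Σ wᵢ·(p₁ᵢ/p₀ᵢ) = 41.7740 + 23.7600 + 49.0500 = 114.5840

114.58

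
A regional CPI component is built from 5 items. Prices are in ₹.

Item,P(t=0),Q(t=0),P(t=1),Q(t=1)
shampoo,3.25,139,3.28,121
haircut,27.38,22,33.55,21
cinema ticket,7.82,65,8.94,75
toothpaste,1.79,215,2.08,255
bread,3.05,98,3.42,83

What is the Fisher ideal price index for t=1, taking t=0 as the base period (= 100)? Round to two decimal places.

114.04

Laspeyres component (base-period weights):
ΣP(t=1)Q(t=0) = 3.28×139 + 33.55×22 + 8.94×65 + 2.08×215 + 3.42×98 = 455.92 + 738.1 + 581.1 + 447.2 + 335.16 = 2557.48
ΣP(t=0)Q(t=0) = 3.25×139 + 27.38×22 + 7.82×65 + 1.79×215 + 3.05×98 = 451.75 + 602.36 + 508.3 + 384.85 + 298.9 = 2246.16
L = 2557.48 / 2246.16 × 100 = 113.8601
Paasche component (current-period weights):
ΣP(t=1)Q(t=1) = 3.28×121 + 33.55×21 + 8.94×75 + 2.08×255 + 3.42×83 = 396.88 + 704.55 + 670.5 + 530.4 + 283.86 = 2586.19
ΣP(t=0)Q(t=1) = 3.25×121 + 27.38×21 + 7.82×75 + 1.79×255 + 3.05×83 = 393.25 + 574.98 + 586.5 + 456.45 + 253.15 = 2264.33
P = 2586.19 / 2264.33 × 100 = 114.2144
Fisher = √(L × P) = √(113.8601 × 114.2144) = 114.0371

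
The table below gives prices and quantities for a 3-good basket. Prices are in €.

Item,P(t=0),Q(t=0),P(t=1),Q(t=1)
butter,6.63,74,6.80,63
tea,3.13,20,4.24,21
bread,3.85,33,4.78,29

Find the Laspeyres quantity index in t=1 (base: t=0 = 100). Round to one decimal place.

87.5

Laspeyres quantity index uses base-period prices as weights.
ΣP(t=0)·Q(t=1) = 6.63×63 + 3.13×21 + 3.85×29 = 417.69 + 65.73 + 111.65 = 595.07
ΣP(t=0)·Q(t=0) = 6.63×74 + 3.13×20 + 3.85×33 = 490.62 + 62.6 + 127.05 = 680.27
Index = 595.07 / 680.27 × 100 = 87.4756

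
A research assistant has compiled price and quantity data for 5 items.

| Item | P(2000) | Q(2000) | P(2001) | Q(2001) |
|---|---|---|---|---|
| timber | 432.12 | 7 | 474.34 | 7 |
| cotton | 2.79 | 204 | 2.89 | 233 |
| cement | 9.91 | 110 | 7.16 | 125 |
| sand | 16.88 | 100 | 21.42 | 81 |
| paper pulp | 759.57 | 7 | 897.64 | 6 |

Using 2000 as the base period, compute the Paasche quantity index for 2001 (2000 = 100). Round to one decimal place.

Paasche quantity index uses current-period prices as weights.
ΣP(2001)·Q(2001) = 474.34×7 + 2.89×233 + 7.16×125 + 21.42×81 + 897.64×6 = 3320.38 + 673.37 + 895 + 1735.02 + 5385.84 = 12009.61
ΣP(2001)·Q(2000) = 474.34×7 + 2.89×204 + 7.16×110 + 21.42×100 + 897.64×7 = 3320.38 + 589.56 + 787.6 + 2142 + 6283.48 = 13123.02
Index = 12009.61 / 13123.02 × 100 = 91.5156

91.5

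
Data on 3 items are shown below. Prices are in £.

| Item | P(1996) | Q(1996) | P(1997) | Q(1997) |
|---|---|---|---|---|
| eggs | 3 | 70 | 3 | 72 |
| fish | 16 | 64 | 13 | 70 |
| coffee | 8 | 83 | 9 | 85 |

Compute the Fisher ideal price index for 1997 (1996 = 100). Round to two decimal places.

Laspeyres component (base-period weights):
ΣP(1997)Q(1996) = 3×70 + 13×64 + 9×83 = 210 + 832 + 747 = 1789
ΣP(1996)Q(1996) = 3×70 + 16×64 + 8×83 = 210 + 1024 + 664 = 1898
L = 1789 / 1898 × 100 = 94.2571
Paasche component (current-period weights):
ΣP(1997)Q(1997) = 3×72 + 13×70 + 9×85 = 216 + 910 + 765 = 1891
ΣP(1996)Q(1997) = 3×72 + 16×70 + 8×85 = 216 + 1120 + 680 = 2016
P = 1891 / 2016 × 100 = 93.7996
Fisher = √(L × P) = √(94.2571 × 93.7996) = 94.0281

94.03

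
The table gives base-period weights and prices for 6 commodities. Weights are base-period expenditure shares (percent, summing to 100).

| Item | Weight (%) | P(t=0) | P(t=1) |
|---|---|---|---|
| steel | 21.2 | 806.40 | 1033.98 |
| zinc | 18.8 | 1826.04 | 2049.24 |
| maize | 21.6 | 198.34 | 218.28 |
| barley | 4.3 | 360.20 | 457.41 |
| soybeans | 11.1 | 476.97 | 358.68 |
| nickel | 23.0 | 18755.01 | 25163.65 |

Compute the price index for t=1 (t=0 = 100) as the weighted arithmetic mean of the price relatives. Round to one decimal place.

116.7

steel: 21.2 × (1033.98/806.40) = 21.2 × 1.282217 = 27.1830
zinc: 18.8 × (2049.24/1826.04) = 18.8 × 1.122232 = 21.0980
maize: 21.6 × (218.28/198.34) = 21.6 × 1.100534 = 23.7715
barley: 4.3 × (457.41/360.20) = 4.3 × 1.269878 = 5.4605
soybeans: 11.1 × (358.68/476.97) = 11.1 × 0.751997 = 8.3472
nickel: 23.0 × (25163.65/18755.01) = 23.0 × 1.341703 = 30.8592
Index = Σ wᵢ·(p₁ᵢ/p₀ᵢ) = 27.1830 + 21.0980 + 23.7715 + 5.4605 + 8.3472 + 30.8592 = 116.7193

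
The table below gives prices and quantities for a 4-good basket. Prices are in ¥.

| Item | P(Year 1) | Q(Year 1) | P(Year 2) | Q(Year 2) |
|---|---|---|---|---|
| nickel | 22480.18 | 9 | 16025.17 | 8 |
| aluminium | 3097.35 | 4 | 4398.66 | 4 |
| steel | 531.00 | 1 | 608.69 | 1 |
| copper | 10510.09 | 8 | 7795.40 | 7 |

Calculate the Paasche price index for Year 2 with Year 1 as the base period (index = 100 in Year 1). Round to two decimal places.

75.46

Paasche price index uses current-period quantities as weights.
ΣP(Year 2)·Q(Year 2) = 16025.17×8 + 4398.66×4 + 608.69×1 + 7795.40×7 = 128201.36 + 17594.64 + 608.69 + 54567.8 = 200972.49
ΣP(Year 1)·Q(Year 2) = 22480.18×8 + 3097.35×4 + 531.00×1 + 10510.09×7 = 179841.44 + 12389.4 + 531 + 73570.63 = 266332.47
Index = 200972.49 / 266332.47 × 100 = 75.4593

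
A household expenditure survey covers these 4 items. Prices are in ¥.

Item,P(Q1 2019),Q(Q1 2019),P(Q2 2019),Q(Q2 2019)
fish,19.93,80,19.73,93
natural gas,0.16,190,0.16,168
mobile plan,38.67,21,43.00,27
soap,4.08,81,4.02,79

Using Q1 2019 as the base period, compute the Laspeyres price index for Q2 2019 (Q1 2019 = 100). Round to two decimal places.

102.53

Laspeyres price index uses base-period quantities as weights.
ΣP(Q2 2019)·Q(Q1 2019) = 19.73×80 + 0.16×190 + 43.00×21 + 4.02×81 = 1578.4 + 30.4 + 903 + 325.62 = 2837.42
ΣP(Q1 2019)·Q(Q1 2019) = 19.93×80 + 0.16×190 + 38.67×21 + 4.08×81 = 1594.4 + 30.4 + 812.07 + 330.48 = 2767.35
Index = 2837.42 / 2767.35 × 100 = 102.5320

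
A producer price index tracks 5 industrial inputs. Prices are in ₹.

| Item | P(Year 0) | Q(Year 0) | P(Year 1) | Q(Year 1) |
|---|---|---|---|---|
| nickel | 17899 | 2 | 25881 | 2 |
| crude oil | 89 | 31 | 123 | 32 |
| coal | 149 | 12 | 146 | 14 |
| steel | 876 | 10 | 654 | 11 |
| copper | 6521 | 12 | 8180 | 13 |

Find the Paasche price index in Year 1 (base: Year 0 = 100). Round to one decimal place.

Paasche price index uses current-period quantities as weights.
ΣP(Year 1)·Q(Year 1) = 25881×2 + 123×32 + 146×14 + 654×11 + 8180×13 = 51762 + 3936 + 2044 + 7194 + 106340 = 171276
ΣP(Year 0)·Q(Year 1) = 17899×2 + 89×32 + 149×14 + 876×11 + 6521×13 = 35798 + 2848 + 2086 + 9636 + 84773 = 135141
Index = 171276 / 135141 × 100 = 126.7387

126.7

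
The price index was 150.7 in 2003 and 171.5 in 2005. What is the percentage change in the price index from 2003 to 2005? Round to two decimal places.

Change = (171.5 − 150.7) / 150.7 × 100
       = 20.8 / 150.7 × 100 = 13.8023%

13.80%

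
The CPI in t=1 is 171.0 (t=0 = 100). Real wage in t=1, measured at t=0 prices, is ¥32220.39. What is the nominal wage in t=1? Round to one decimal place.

55096.9

Nominal = Real × (Index/100) = 32220.39 × (171.0/100)
        = 32220.39 × 1.710 = 55096.8669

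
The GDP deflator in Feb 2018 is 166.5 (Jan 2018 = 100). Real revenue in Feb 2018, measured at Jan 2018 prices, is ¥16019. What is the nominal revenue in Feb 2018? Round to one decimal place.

26671.6

Nominal = Real × (Index/100) = 16019 × (166.5/100)
        = 16019 × 1.665 = 26671.6350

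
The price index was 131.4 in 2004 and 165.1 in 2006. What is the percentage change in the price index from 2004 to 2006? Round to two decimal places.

Change = (165.1 − 131.4) / 131.4 × 100
       = 33.7 / 131.4 × 100 = 25.6469%

25.65%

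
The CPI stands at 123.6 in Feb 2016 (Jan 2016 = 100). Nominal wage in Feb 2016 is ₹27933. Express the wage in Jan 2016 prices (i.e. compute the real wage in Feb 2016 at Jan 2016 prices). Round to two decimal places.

Real = Nominal ÷ (Index/100) = 27933 ÷ (123.6/100)
     = 27933 ÷ 1.236 = 22599.5146

22599.51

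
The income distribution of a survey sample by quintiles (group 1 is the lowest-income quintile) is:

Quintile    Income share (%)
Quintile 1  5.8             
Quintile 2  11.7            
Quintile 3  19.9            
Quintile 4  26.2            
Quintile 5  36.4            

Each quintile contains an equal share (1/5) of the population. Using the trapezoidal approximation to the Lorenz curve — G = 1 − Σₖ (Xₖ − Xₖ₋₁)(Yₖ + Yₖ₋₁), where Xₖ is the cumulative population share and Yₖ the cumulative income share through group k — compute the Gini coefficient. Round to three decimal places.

Cumulative income shares Yₖ: 0.0580, 0.1750, 0.3740, 0.6360, 1.0000
Σ (Xₖ−Xₖ₋₁)(Yₖ+Yₖ₋₁) = (1/5)(0.0580+0.0000) + (1/5)(0.1750+0.0580) + (1/5)(0.3740+0.1750) + (1/5)(0.6360+0.3740) + (1/5)(1.0000+0.6360)
  = 0.0116 + 0.0466 + 0.1098 + 0.2020 + 0.3272 = 0.6972
G = 1 − 0.6972 = 0.3028

0.303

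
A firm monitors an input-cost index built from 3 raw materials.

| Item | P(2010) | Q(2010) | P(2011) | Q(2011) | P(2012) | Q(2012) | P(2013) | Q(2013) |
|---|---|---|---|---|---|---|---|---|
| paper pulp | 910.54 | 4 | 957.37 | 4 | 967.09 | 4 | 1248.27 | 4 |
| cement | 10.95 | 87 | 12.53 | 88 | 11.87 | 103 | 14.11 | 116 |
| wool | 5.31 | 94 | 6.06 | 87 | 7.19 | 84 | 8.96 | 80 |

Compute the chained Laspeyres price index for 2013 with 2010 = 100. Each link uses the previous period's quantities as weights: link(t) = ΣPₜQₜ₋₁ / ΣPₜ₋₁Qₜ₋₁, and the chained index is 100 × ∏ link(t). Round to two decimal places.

138.19

Link 2010→2011:
ΣP(2011)Q(2010) = 957.37×4 + 12.53×87 + 6.06×94 = 3829.48 + 1090.11 + 569.64 = 5489.23
ΣP(2010)Q(2010) = 910.54×4 + 10.95×87 + 5.31×94 = 3642.16 + 952.65 + 499.14 = 5093.95
link = 5489.23/5093.95 = 1.077598
Link 2011→2012:
ΣP(2012)Q(2011) = 967.09×4 + 11.87×88 + 7.19×87 = 3868.36 + 1044.56 + 625.53 = 5538.45
ΣP(2011)Q(2011) = 957.37×4 + 12.53×88 + 6.06×87 = 3829.48 + 1102.64 + 527.22 = 5459.34
link = 5538.45/5459.34 = 1.014491
Link 2012→2013:
ΣP(2013)Q(2012) = 1248.27×4 + 14.11×103 + 8.96×84 = 4993.08 + 1453.33 + 752.64 = 7199.05
ΣP(2012)Q(2012) = 967.09×4 + 11.87×103 + 7.19×84 = 3868.36 + 1222.61 + 603.96 = 5694.93
link = 7199.05/5694.93 = 1.264116
Chained index = 100 × 1.077598 × 1.014491 × 1.264116 = 138.1948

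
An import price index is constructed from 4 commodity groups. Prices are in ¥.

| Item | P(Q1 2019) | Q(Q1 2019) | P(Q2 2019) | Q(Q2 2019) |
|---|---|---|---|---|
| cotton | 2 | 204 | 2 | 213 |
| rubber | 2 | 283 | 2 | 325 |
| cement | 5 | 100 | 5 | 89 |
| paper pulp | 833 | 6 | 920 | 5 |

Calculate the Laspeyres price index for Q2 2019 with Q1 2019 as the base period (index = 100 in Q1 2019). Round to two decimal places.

Laspeyres price index uses base-period quantities as weights.
ΣP(Q2 2019)·Q(Q1 2019) = 2×204 + 2×283 + 5×100 + 920×6 = 408 + 566 + 500 + 5520 = 6994
ΣP(Q1 2019)·Q(Q1 2019) = 2×204 + 2×283 + 5×100 + 833×6 = 408 + 566 + 500 + 4998 = 6472
Index = 6994 / 6472 × 100 = 108.0655

108.07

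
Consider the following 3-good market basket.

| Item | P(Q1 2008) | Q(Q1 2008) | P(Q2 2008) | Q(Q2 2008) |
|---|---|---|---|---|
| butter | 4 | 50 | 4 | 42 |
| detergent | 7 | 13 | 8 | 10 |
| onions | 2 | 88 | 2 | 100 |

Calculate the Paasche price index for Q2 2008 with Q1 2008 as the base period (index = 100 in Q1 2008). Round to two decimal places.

Paasche price index uses current-period quantities as weights.
ΣP(Q2 2008)·Q(Q2 2008) = 4×42 + 8×10 + 2×100 = 168 + 80 + 200 = 448
ΣP(Q1 2008)·Q(Q2 2008) = 4×42 + 7×10 + 2×100 = 168 + 70 + 200 = 438
Index = 448 / 438 × 100 = 102.2831

102.28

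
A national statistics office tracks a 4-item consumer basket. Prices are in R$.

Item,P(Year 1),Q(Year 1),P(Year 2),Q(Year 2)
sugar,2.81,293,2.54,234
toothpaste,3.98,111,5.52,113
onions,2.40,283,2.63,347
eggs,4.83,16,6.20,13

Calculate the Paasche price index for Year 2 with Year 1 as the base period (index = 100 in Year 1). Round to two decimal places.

110.41

Paasche price index uses current-period quantities as weights.
ΣP(Year 2)·Q(Year 2) = 2.54×234 + 5.52×113 + 2.63×347 + 6.20×13 = 594.36 + 623.76 + 912.61 + 80.6 = 2211.33
ΣP(Year 1)·Q(Year 2) = 2.81×234 + 3.98×113 + 2.40×347 + 4.83×13 = 657.54 + 449.74 + 832.8 + 62.79 = 2002.87
Index = 2211.33 / 2002.87 × 100 = 110.4081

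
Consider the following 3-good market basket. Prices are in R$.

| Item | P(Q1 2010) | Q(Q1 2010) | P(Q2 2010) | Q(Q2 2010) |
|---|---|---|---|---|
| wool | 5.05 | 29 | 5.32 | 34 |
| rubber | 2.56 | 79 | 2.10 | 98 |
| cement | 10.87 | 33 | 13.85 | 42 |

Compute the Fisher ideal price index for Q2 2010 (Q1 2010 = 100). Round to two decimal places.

Laspeyres component (base-period weights):
ΣP(Q2 2010)Q(Q1 2010) = 5.32×29 + 2.10×79 + 13.85×33 = 154.28 + 165.9 + 457.05 = 777.23
ΣP(Q1 2010)Q(Q1 2010) = 5.05×29 + 2.56×79 + 10.87×33 = 146.45 + 202.24 + 358.71 = 707.4
L = 777.23 / 707.4 × 100 = 109.8714
Paasche component (current-period weights):
ΣP(Q2 2010)Q(Q2 2010) = 5.32×34 + 2.10×98 + 13.85×42 = 180.88 + 205.8 + 581.7 = 968.38
ΣP(Q1 2010)Q(Q2 2010) = 5.05×34 + 2.56×98 + 10.87×42 = 171.7 + 250.88 + 456.54 = 879.12
P = 968.38 / 879.12 × 100 = 110.1533
Fisher = √(L × P) = √(109.8714 × 110.1533) = 110.0123

110.01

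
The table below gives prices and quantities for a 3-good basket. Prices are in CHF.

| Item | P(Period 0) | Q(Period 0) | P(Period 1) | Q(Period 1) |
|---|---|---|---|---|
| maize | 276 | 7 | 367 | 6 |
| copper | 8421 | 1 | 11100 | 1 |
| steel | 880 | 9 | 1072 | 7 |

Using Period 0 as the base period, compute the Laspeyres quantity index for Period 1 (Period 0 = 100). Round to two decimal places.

Laspeyres quantity index uses base-period prices as weights.
ΣP(Period 0)·Q(Period 1) = 276×6 + 8421×1 + 880×7 = 1656 + 8421 + 6160 = 16237
ΣP(Period 0)·Q(Period 0) = 276×7 + 8421×1 + 880×9 = 1932 + 8421 + 7920 = 18273
Index = 16237 / 18273 × 100 = 88.8579

88.86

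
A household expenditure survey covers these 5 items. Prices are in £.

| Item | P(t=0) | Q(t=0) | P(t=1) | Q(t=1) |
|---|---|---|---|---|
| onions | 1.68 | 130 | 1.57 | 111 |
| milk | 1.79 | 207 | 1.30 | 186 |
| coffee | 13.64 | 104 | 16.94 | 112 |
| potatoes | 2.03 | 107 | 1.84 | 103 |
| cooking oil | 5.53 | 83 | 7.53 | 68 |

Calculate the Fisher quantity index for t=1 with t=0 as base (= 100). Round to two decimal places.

Laspeyres component (base-period weights):
ΣP(t=0)Q(t=1) = 1.68×111 + 1.79×186 + 13.64×112 + 2.03×103 + 5.53×68 = 186.48 + 332.94 + 1527.68 + 209.09 + 376.04 = 2632.23
ΣP(t=0)Q(t=0) = 1.68×130 + 1.79×207 + 13.64×104 + 2.03×107 + 5.53×83 = 218.4 + 370.53 + 1418.56 + 217.21 + 458.99 = 2683.69
L = 2632.23 / 2683.69 × 100 = 98.0825
Paasche component (current-period weights):
ΣP(t=1)Q(t=1) = 1.57×111 + 1.30×186 + 16.94×112 + 1.84×103 + 7.53×68 = 174.27 + 241.8 + 1897.28 + 189.52 + 512.04 = 3014.91
ΣP(t=1)Q(t=0) = 1.57×130 + 1.30×207 + 16.94×104 + 1.84×107 + 7.53×83 = 204.1 + 269.1 + 1761.76 + 196.88 + 624.99 = 3056.83
P = 3014.91 / 3056.83 × 100 = 98.6286
Fisher = √(L × P) = √(98.0825 × 98.6286) = 98.3552

98.36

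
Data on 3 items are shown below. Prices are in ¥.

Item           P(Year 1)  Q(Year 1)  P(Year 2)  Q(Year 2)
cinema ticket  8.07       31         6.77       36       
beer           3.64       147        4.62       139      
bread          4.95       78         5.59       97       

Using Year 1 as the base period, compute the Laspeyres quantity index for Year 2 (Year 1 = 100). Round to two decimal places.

108.99

Laspeyres quantity index uses base-period prices as weights.
ΣP(Year 1)·Q(Year 2) = 8.07×36 + 3.64×139 + 4.95×97 = 290.52 + 505.96 + 480.15 = 1276.63
ΣP(Year 1)·Q(Year 1) = 8.07×31 + 3.64×147 + 4.95×78 = 250.17 + 535.08 + 386.1 = 1171.35
Index = 1276.63 / 1171.35 × 100 = 108.9879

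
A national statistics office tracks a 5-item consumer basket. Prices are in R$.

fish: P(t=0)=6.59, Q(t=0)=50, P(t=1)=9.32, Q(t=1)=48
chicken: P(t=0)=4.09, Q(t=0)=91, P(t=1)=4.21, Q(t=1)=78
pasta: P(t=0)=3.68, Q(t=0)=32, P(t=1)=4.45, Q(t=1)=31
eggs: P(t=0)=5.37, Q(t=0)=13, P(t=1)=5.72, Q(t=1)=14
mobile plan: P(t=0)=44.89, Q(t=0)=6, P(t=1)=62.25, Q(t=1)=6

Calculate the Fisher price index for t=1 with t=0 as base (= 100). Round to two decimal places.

Laspeyres component (base-period weights):
ΣP(t=1)Q(t=0) = 9.32×50 + 4.21×91 + 4.45×32 + 5.72×13 + 62.25×6 = 466 + 383.11 + 142.4 + 74.36 + 373.5 = 1439.37
ΣP(t=0)Q(t=0) = 6.59×50 + 4.09×91 + 3.68×32 + 5.37×13 + 44.89×6 = 329.5 + 372.19 + 117.76 + 69.81 + 269.34 = 1158.6
L = 1439.37 / 1158.6 × 100 = 124.2336
Paasche component (current-period weights):
ΣP(t=1)Q(t=1) = 9.32×48 + 4.21×78 + 4.45×31 + 5.72×14 + 62.25×6 = 447.36 + 328.38 + 137.95 + 80.08 + 373.5 = 1367.27
ΣP(t=0)Q(t=1) = 6.59×48 + 4.09×78 + 3.68×31 + 5.37×14 + 44.89×6 = 316.32 + 319.02 + 114.08 + 75.18 + 269.34 = 1093.94
P = 1367.27 / 1093.94 × 100 = 124.9858
Fisher = √(L × P) = √(124.2336 × 124.9858) = 124.6091

124.61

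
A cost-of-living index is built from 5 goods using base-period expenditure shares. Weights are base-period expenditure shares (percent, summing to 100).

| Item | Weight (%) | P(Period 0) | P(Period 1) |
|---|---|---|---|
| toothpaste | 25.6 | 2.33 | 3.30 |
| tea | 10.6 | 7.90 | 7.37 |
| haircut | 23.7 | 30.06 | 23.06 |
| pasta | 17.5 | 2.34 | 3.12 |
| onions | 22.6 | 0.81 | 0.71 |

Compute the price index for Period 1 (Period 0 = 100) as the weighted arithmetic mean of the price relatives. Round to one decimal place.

107.5

toothpaste: 25.6 × (3.30/2.33) = 25.6 × 1.416309 = 36.2575
tea: 10.6 × (7.37/7.90) = 10.6 × 0.932911 = 9.8889
haircut: 23.7 × (23.06/30.06) = 23.7 × 0.767132 = 18.1810
pasta: 17.5 × (3.12/2.34) = 17.5 × 1.333333 = 23.3333
onions: 22.6 × (0.71/0.81) = 22.6 × 0.876543 = 19.8099
Index = Σ wᵢ·(p₁ᵢ/p₀ᵢ) = 36.2575 + 9.8889 + 18.1810 + 23.3333 + 19.8099 = 107.4706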